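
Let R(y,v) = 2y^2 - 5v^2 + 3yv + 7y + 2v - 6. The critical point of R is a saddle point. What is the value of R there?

∂R/∂y = 4y + 3v + 7 = 0 and ∂R/∂v = 3y - 10v + 2 = 0, so (y, v) = (-76/49, -13/49).
The Hessian has R_{yy} = 4, R_{vv} = -10, R_{yv} = 3, giving D = -49 < 0, so the point is a saddle point.
R(-76/49, -13/49) = -573/49.

-573/49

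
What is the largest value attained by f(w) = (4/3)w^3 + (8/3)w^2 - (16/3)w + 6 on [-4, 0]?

Differentiating, f'(w) = 4w^2 + (16/3)w - 16/3; whose only zero in [-4, 0] is w = -2.
Evaluating at the critical points and endpoints: f(-4) = -46/3,  f(-2) = 50/3,  f(0) = 6.
So the maximum is f(-2) = 50/3.

50/3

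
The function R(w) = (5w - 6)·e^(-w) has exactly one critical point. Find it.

11/5

By the product rule, R'(w) = (-5w + 11)·e^(-w). Since e^(-w) > 0, the only critical point is w = 11/5.
R''(11/5) has the same sign as -5 < 0, so this is a local maximum.
R(11/5) = (5)·e^(-11/5) ≈ 0.5540.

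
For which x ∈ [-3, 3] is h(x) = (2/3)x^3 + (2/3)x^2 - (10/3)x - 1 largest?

The derivative is 2x^2 + (4/3)x - 10/3, which vanishes at x = -5/3 and x = 1.
Compare values at every candidate in [-3, 3]: h(-3) = -3; h(-5/3) = 269/81; h(1) = -3; h(3) = 13.
The maximum over the interval is 13, attained at x = 3.

3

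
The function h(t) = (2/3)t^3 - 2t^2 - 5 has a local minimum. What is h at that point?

Critical points: h'(t) = 2t^2 - 4t vanishes at t = 0, 2.
Second-derivative test with h''(t) = 4t - 4: h''(0) = -4 < 0 ⇒ local maximum; h''(2) = 4 > 0 ⇒ local minimum.
So the local minimum value is h(2) = -23/3.

-23/3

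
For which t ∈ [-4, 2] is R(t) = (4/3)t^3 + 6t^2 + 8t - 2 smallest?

Differentiating, R'(t) = 4t^2 + 12t + 8; which vanishes at t = -2 and t = -1.
Evaluating at the critical points and endpoints: R(-4) = -70/3, R(-2) = -14/3, R(-1) = -16/3, R(2) = 146/3.
So the minimum is R(-4) = -70/3.

-4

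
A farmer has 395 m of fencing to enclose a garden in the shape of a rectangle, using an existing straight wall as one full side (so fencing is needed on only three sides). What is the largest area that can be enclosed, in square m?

Let the sides perpendicular to the wall have length x and the parallel side y, so 2x + y = 395 and the area is A = xy = x(395 − 2x).
A'(x) = 395 − 4x = 0 gives x = 395/4, and A''(x) = −4 < 0 confirms a maximum.
Then y = 395 − 2·395/4 = 395/2 and A = 156025/8.

156025/8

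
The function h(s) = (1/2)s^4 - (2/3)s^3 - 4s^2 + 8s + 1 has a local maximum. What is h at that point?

29/6

Critical points: h'(s) = 2s^3 - 2s^2 - 8s + 8 vanishes at s = -2, 1, 2.
Since h''(s) = 6s^2 - 4s - 8, we get h''(-2) = 24 > 0 ⇒ local minimum; h''(1) = -6 < 0 ⇒ local maximum; h''(2) = 8 > 0 ⇒ local minimum.
Thus h has its local maximum at s = 1, with value 29/6.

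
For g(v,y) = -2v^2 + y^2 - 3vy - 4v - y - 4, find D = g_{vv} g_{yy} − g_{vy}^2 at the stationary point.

∂g/∂v = -4v - 3y - 4 = 0 and ∂g/∂y = -3v + 2y - 1 = 0, so (v, y) = (-11/17, -8/17).
The Hessian has g_{vv} = -4, g_{yy} = 2, g_{vy} = -3, giving D = -17 < 0, so the point is a saddle point.
D = (-4)·(2) − (-3)^2 = -17.

-17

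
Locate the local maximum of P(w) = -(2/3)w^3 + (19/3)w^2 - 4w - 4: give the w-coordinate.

P'(w) = -2w^2 + (38/3)w - 4 = 0 at w = 1/3, 6.
Second-derivative test with P''(w) = -4w + 38/3: P''(1/3) = 34/3 > 0 ⇒ local minimum; P''(6) = -34/3 < 0 ⇒ local maximum.
The local maximum is P(6) = 56.

6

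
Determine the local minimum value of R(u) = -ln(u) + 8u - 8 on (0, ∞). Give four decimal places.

-4.9206

R'(u) = -1/u + 8 = 0 gives u = 1/8.
R''(u) = 1/u², which is positive for u > 0, so this is a local minimum.
R(1/8) = -1·ln(1/8) + 1 - 8 ≈ -4.9206.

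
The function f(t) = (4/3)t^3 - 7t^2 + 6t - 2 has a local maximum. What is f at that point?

f'(t) = 4t^2 - 14t + 6 = 0 at t = 1/2, 3.
Since f''(t) = 8t - 14, we get f''(1/2) = -10 < 0 ⇒ local maximum; f''(3) = 10 > 0 ⇒ local minimum.
Thus f has its local maximum at t = 1/2, with value -7/12.

-7/12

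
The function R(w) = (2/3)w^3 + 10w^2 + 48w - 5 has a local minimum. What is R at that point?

R'(w) = 2w^2 + 20w + 48 = 0 at w = -6, -4.
Since R''(w) = 4w + 20, we get R''(-6) = -4 < 0 ⇒ local maximum; R''(-4) = 4 > 0 ⇒ local minimum.
Thus R has its local minimum at w = -4, with value -239/3.

-239/3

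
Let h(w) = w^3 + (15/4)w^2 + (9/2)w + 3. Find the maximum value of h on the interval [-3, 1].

49/4

The derivative is 3w^2 + (15/2)w + 9/2, which vanishes at w = -3/2 and w = -1.
Candidates: h(-3) = -15/4; h(-3/2) = 21/16; h(-1) = 5/4; h(1) = 49/4.
So the maximum is h(1) = 49/4.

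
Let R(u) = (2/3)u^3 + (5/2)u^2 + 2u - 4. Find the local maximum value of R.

R'(u) = 2u^2 + 5u + 2 = 0 at u = -2, -1/2.
Since R''(u) = 4u + 5, we get R''(-2) = -3 < 0 ⇒ local maximum; R''(-1/2) = 3 > 0 ⇒ local minimum.
The local maximum is R(-2) = -10/3.

-10/3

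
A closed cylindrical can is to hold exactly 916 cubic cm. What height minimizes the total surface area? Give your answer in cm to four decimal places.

With radius r and height h, πr²h = 916 so h = 916/(πr²), and S(r) = 2πr² + 2πrh = 2πr² + 2·916/r.
S'(r) = 4πr − 2·916/r² = 0 ⇒ r³ = 916/(2π), so r ≈ 5.2631 and h = 2r ≈ 10.5261.
S''(r) = 4π + 4·916/r³ > 0, so this is the minimum; S ≈ 522.1295.

10.5261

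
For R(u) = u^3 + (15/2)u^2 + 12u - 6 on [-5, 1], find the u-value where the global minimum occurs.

Differentiating, R'(u) = 3u^2 + 15u + 12; which vanishes at u = -4 and u = -1.
Candidates: R(-5) = -7/2, R(-4) = 2, R(-1) = -23/2, R(1) = 29/2.
Hence the absolute minimum is -23/2 at u = -1.

-1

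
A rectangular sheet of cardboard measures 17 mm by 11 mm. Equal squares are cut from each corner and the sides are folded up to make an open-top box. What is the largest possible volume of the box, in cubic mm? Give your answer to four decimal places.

With cut size x, the volume is V(x) = x(17 − 2x)(11 − 2x) for 0 < x < 5.5.
V'(x) = 12x^2 − 112x + 187. Setting V'(x) = 0 gives x ≈ 2.1778 (the root in (0, 5.5)).
V''(x) = 24x − 112 is negative there, so this is the maximum; V ≈ 182.9667.

182.9667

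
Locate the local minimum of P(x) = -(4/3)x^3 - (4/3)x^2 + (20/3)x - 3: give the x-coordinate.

-5/3

Critical points: P'(x) = -4x^2 - (8/3)x + 20/3 vanishes at x = -5/3, 1.
Since P''(x) = -8x - 8/3, we get P''(-5/3) = 32/3 > 0 ⇒ local minimum; P''(1) = -32/3 < 0 ⇒ local maximum.
The local minimum is P(-5/3) = -943/81.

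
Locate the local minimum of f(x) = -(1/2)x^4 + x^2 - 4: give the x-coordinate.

f'(x) = -2x^3 + 2x. Setting f'(x) = 0 gives x ∈ {-1, 0, 1}.
Second-derivative test with f''(x) = -6x^2 + 2: f''(-1) = -4 < 0 ⇒ local maximum; f''(0) = 2 > 0 ⇒ local minimum; f''(1) = -4 < 0 ⇒ local maximum.
The local minimum is f(0) = -4.

0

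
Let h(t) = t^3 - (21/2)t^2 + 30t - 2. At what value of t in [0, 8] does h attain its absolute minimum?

Differentiating, h'(t) = 3t^2 - 21t + 30; which vanishes at t = 2 and t = 5.
Candidates: h(0) = -2,  h(2) = 24,  h(5) = 21/2,  h(8) = 78.
Hence the absolute minimum is -2 at t = 0.

0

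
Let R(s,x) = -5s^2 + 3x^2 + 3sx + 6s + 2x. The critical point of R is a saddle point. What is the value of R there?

∂R/∂s = -10s + 3x + 6 = 0 and ∂R/∂x = 3s + 6x + 2 = 0, so (s, x) = (10/23, -38/69).
The Hessian has R_{ss} = -10, R_{xx} = 6, R_{sx} = 3, giving D = -69 < 0, so the point is a saddle point.
R(10/23, -38/69) = 52/69.

52/69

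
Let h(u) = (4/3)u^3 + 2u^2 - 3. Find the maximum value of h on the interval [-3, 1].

The derivative is 4u^2 + 4u, which vanishes at u = -1 and u = 0.
Compare values at every candidate in [-3, 1]: h(-3) = -21,  h(-1) = -7/3,  h(0) = -3,  h(1) = 1/3.
The maximum over the interval is 1/3, attained at u = 1.

1/3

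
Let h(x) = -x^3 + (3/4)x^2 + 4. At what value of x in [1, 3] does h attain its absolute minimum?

3

Differentiating, h'(x) = -3x^2 + (3/2)x; which has no zeros in [1, 3].
Evaluating at the critical points and endpoints: h(1) = 15/4, h(3) = -65/4.
The minimum over the interval is -65/4, attained at x = 3.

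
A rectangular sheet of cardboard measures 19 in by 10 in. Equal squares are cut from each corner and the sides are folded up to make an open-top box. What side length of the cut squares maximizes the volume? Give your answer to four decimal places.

With cut size x, the volume is V(x) = x(19 − 2x)(10 − 2x) for 0 < x < 5.
V'(x) = 12x^2 − 116x + 190. Setting V'(x) = 0 gives x ≈ 2.0897 (the root in (0, 5)).
V''(x) = 24x − 116 is negative there, so this is the maximum; V ≈ 180.2675.

2.0897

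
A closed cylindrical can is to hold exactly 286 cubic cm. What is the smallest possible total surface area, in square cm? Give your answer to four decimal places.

240.3027

With radius r and height h, πr²h = 286 so h = 286/(πr²), and S(r) = 2πr² + 2πrh = 2πr² + 2·286/r.
S'(r) = 4πr − 2·286/r² = 0 ⇒ r³ = 286/(2π), so r ≈ 3.5705 and h = 2r ≈ 7.1410.
S''(r) = 4π + 4·286/r³ > 0, so this is the minimum; S ≈ 240.3027.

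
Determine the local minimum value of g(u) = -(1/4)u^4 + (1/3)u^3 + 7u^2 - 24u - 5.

Critical points: g'(u) = -u^3 + u^2 + 14u - 24 vanishes at u = -4, 2, 3.
g''(u) = -3u^2 + 2u + 14. g''(-4) = -42 < 0 ⇒ local maximum; g''(2) = 6 > 0 ⇒ local minimum; g''(3) = -7 < 0 ⇒ local maximum.
The local minimum is g(2) = -79/3.

-79/3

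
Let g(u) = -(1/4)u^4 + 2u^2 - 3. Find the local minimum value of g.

-3

Critical points: g'(u) = -u^3 + 4u vanishes at u = -2, 0, 2.
Second-derivative test with g''(u) = -3u^2 + 4: g''(-2) = -8 < 0 ⇒ local maximum; g''(0) = 4 > 0 ⇒ local minimum; g''(2) = -8 < 0 ⇒ local maximum.
The local minimum is g(0) = -3.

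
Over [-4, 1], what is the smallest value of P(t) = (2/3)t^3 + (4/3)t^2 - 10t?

The derivative is 2t^2 + (8/3)t - 10, whose only zero in [-4, 1] is t = -3.
Compare values at every candidate in [-4, 1]: P(-4) = 56/3, P(-3) = 24, P(1) = -8.
The minimum over the interval is -8, attained at t = 1.

-8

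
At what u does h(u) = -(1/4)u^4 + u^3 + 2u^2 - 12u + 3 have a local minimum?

2

Critical points: h'(u) = -u^3 + 3u^2 + 4u - 12 vanishes at u = -2, 2, 3.
Since h''(u) = -3u^2 + 6u + 4, we get h''(-2) = -20 < 0 ⇒ local maximum; h''(2) = 4 > 0 ⇒ local minimum; h''(3) = -5 < 0 ⇒ local maximum.
The local minimum is h(2) = -9.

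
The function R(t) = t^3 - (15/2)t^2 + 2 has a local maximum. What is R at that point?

Critical points: R'(t) = 3t^2 - 15t vanishes at t = 0, 5.
Second-derivative test with R''(t) = 6t - 15: R''(0) = -15 < 0 ⇒ local maximum; R''(5) = 15 > 0 ⇒ local minimum.
The local maximum is R(0) = 2.

2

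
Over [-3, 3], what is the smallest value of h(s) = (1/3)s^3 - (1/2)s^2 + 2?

-23/2

Differentiating, h'(s) = s^2 - s; which vanishes at s = 0 and s = 1.
Compare values at every candidate in [-3, 3]: h(-3) = -23/2, h(0) = 2, h(1) = 11/6, h(3) = 13/2.
So the minimum is h(-3) = -23/2.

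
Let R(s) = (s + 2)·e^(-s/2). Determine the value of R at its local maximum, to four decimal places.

2.0000

R'(s) = 1·e^(-s/2) + (s + 2)·(-1/2)·e^(-s/2) = (-(1/2)s)·e^(-s/2). Since e^(-s/2) > 0, the only critical point is s = 0.
R''(0) has the same sign as -1/2 < 0, so this is a local maximum.
R(0) = (2)·e^(0) ≈ 2.0000.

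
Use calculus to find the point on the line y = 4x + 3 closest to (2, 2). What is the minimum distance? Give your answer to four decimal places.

Minimize D(x)^2 = (x - 2)^2 + (4x + 1)^2.
d/dx[D^2] = 2(x - 2) + 2·4·(4x + 1) = 0 ⇒ x = -2/17.
Then y = 43/17 and the distance is √(81/17) ≈ 2.1828.

2.1828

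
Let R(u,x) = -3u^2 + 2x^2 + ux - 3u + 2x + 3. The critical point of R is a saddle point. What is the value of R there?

∂R/∂u = -6u + x - 3 = 0 and ∂R/∂x = u + 4x + 2 = 0, so (u, x) = (-14/25, -9/25).
The Hessian has R_{uu} = -6, R_{xx} = 4, R_{ux} = 1, giving D = -25 < 0, so the point is a saddle point.
R(-14/25, -9/25) = 87/25.

87/25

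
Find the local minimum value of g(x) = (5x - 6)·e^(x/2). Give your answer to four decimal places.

-6.7032

g'(x) = 5·e^(x/2) + (5x - 6)·(1/2)·e^(x/2) = ((5/2)x + 2)·e^(x/2). Since e^(x/2) > 0, the only critical point is x = -4/5.
g''(-4/5) has the same sign as 5/2 > 0, so this is a local minimum.
g(-4/5) = (-10)·e^(-2/5) ≈ -6.7032.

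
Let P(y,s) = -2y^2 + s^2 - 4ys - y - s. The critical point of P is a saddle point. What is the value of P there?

1/8

∂P/∂y = -4y - 4s - 1 = 0 and ∂P/∂s = -4y + 2s - 1 = 0, so (y, s) = (-1/4, 0).
The Hessian has P_{yy} = -4, P_{ss} = 2, P_{ys} = -4, giving D = -24 < 0, so the point is a saddle point.
P(-1/4, 0) = 1/8.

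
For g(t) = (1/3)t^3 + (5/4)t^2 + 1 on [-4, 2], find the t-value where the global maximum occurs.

g'(t) = t^2 + (5/2)t, which vanishes at t = -5/2 and t = 0.
Candidates: g(-4) = -1/3; g(-5/2) = 173/48; g(0) = 1; g(2) = 26/3.
The maximum over the interval is 26/3, attained at t = 2.

2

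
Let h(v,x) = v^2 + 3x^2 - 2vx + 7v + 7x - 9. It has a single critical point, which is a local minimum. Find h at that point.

∂h/∂v = 2v - 2x + 7 = 0 and ∂h/∂x = -2v + 6x + 7 = 0, so (v, x) = (-7, -7/2).
The Hessian has h_{vv} = 2, h_{xx} = 6, h_{vx} = -2, giving D = 8 > 0 with h_{vv} > 0, so the point is a local minimum.
h(-7, -7/2) = -183/4.

-183/4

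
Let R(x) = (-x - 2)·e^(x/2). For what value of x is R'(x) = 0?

By the product rule, R'(x) = (-(1/2)x - 2)·e^(x/2). Since e^(x/2) > 0, the only critical point is x = -4.
R''(-4) has the same sign as -1/2 < 0, so this is a local maximum.
R(-4) = (2)·e^(-2) ≈ 0.2707.

-4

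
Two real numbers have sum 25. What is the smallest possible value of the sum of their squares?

625/2

With a + b = 25, a^2 + b^2 = a^2 + (25 − a)^2.
The derivative 2a − 2(25 − a) = 4a − 50 vanishes at a = 25/2; second derivative 4 > 0, a minimum.
The minimum is 2·(25/2)^2 = 625/2.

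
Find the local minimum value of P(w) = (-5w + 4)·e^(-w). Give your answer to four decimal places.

-0.8265

P'(w) = (-5)·e^(-w) + (-5w + 4)·(-1)·e^(-w) = (5w - 9)·e^(-w). Since e^(-w) > 0, the only critical point is w = 9/5.
P''(9/5) has the same sign as 5 > 0, so this is a local minimum.
P(9/5) = (-5)·e^(-9/5) ≈ -0.8265.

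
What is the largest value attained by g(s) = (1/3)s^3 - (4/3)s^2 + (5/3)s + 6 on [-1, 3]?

8

The derivative is s^2 - (8/3)s + 5/3, which vanishes at s = 1 and s = 5/3.
Compare values at every candidate in [-1, 3]: g(-1) = 8/3,  g(1) = 20/3,  g(5/3) = 536/81,  g(3) = 8.
So the maximum is g(3) = 8.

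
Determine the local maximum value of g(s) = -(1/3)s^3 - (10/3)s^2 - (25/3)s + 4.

824/81

g'(s) = -s^2 - (20/3)s - 25/3 = 0 at s = -5, -5/3.
g''(s) = -2s - 20/3. g''(-5) = 10/3 > 0 ⇒ local minimum; g''(-5/3) = -10/3 < 0 ⇒ local maximum.
Thus g has its local maximum at s = -5/3, with value 824/81.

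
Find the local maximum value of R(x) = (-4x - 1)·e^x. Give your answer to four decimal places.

1.1460

Differentiating with the product rule gives R'(x) = (-4x - 5)·e^x. Since e^x > 0, the only critical point is x = -5/4.
R''(-5/4) has the same sign as -4 < 0, so this is a local maximum.
R(-5/4) = (4)·e^(-5/4) ≈ 1.1460.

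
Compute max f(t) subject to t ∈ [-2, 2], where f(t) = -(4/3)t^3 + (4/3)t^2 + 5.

f'(t) = -4t^2 + (8/3)t, which vanishes at t = 0 and t = 2/3.
Compare values at every candidate in [-2, 2]: f(-2) = 21, f(0) = 5, f(2/3) = 421/81, f(2) = -1/3.
The maximum over the interval is 21, attained at t = -2.

21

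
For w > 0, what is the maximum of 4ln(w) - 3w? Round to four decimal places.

-2.8493

g'(w) = 4/w − 3 = 0 gives w = 4/3.
g''(w) = -4/w², which is negative for w > 0, so this is a local maximum.
g(4/3) = 4·ln(4/3) - 4 ≈ -2.8493.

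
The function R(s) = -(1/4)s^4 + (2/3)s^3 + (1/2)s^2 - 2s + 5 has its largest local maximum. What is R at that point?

Critical points: R'(s) = -s^3 + 2s^2 + s - 2 vanishes at s = -1, 1, 2.
Since R''(s) = -3s^2 + 4s + 1, we get R''(-1) = -6 < 0 ⇒ local maximum; R''(1) = 2 > 0 ⇒ local minimum; R''(2) = -3 < 0 ⇒ local maximum.
So the largest local maximum value is R(-1) = 79/12.

79/12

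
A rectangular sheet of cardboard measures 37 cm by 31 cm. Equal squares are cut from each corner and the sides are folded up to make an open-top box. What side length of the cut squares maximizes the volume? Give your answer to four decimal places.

5.6009

With cut size x, the volume is V(x) = x(37 − 2x)(31 − 2x) for 0 < x < 15.5.
V'(x) = 12x^2 − 272x + 1147. Setting V'(x) = 0 gives x ≈ 5.6009 (the root in (0, 15.5)).
V''(x) = 24x − 272 is negative there, so this is the maximum; V ≈ 2860.7041.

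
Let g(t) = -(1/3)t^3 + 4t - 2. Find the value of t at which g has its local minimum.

-2

g'(t) = -t^2 + 4. Setting g'(t) = 0 gives t ∈ {-2, 2}.
g''(t) = -2t. g''(-2) = 4 > 0 ⇒ local minimum; g''(2) = -4 < 0 ⇒ local maximum.
So the local minimum value is g(-2) = -22/3.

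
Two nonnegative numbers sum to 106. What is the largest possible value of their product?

With x + y = 106, the product is P(x) = x(106 − x).
P'(x) = 106 − 2x = 0 gives x = 53; P'' = −2 < 0, so this is the maximum.
P = 53·53 = 2809.

2809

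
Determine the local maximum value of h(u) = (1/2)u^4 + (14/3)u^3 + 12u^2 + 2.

49/2

h'(u) = 2u^3 + 14u^2 + 24u = 0 at u = -4, -3, 0.
h''(u) = 6u^2 + 28u + 24. h''(-4) = 8 > 0 ⇒ local minimum; h''(-3) = -6 < 0 ⇒ local maximum; h''(0) = 24 > 0 ⇒ local minimum.
The local maximum is h(-3) = 49/2.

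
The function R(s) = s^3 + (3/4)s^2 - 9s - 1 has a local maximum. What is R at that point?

R'(s) = 3s^2 + (3/2)s - 9 = 0 at s = -2, 3/2.
R''(s) = 6s + 3/2. R''(-2) = -21/2 < 0 ⇒ local maximum; R''(3/2) = 21/2 > 0 ⇒ local minimum.
The local maximum is R(-2) = 12.

12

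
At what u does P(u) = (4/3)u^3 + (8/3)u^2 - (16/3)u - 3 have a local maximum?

P'(u) = 4u^2 + (16/3)u - 16/3. Setting P'(u) = 0 gives u ∈ {-2, 2/3}.
Second-derivative test with P''(u) = 8u + 16/3: P''(-2) = -32/3 < 0 ⇒ local maximum; P''(2/3) = 32/3 > 0 ⇒ local minimum.
The local maximum is P(-2) = 23/3.

-2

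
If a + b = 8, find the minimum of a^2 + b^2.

32

With a + b = 8, a^2 + b^2 = a^2 + (8 − a)^2.
The derivative 2a − 2(8 − a) = 4a − 16 vanishes at a = 4; second derivative 4 > 0, a minimum.
The minimum is 2·(4)^2 = 32.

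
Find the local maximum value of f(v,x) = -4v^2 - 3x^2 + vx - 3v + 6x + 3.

∂f/∂v = -8v + x - 3 = 0 and ∂f/∂x = v - 6x + 6 = 0, so (v, x) = (-12/47, 45/47).
The Hessian has f_{vv} = -8, f_{xx} = -6, f_{vx} = 1, giving D = 47 > 0 with f_{vv} < 0, so the point is a local maximum.
f(-12/47, 45/47) = 294/47.

294/47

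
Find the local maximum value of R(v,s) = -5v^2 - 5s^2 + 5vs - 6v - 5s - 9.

-44/15

∂R/∂v = -10v + 5s - 6 = 0 and ∂R/∂s = 5v - 10s - 5 = 0, so (v, s) = (-17/15, -16/15).
The Hessian has R_{vv} = -10, R_{ss} = -10, R_{vs} = 5, giving D = 75 > 0 with R_{vv} < 0, so the point is a local maximum.
R(-17/15, -16/15) = -44/15.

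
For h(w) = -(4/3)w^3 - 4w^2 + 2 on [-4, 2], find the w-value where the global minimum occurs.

h'(w) = -4w^2 - 8w, which vanishes at w = -2 and w = 0.
Evaluating at the critical points and endpoints: h(-4) = 70/3; h(-2) = -10/3; h(0) = 2; h(2) = -74/3.
So the minimum is h(2) = -74/3.

2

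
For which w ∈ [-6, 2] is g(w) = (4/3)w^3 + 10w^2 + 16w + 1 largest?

2

The derivative is 4w^2 + 20w + 16, which vanishes at w = -4 and w = -1.
Evaluating at the critical points and endpoints: g(-6) = -23, g(-4) = 35/3, g(-1) = -19/3, g(2) = 251/3.
So the maximum is g(2) = 251/3.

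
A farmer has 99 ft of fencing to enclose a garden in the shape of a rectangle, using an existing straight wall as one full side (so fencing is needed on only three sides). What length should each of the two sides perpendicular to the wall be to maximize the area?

99/4

Let the sides perpendicular to the wall have length x and the parallel side y, so 2x + y = 99 and the area is A = xy = x(99 − 2x).
A'(x) = 99 − 4x = 0 gives x = 99/4, and A''(x) = −4 < 0 confirms a maximum.
Then y = 99 − 2·99/4 = 99/2 and A = 9801/8.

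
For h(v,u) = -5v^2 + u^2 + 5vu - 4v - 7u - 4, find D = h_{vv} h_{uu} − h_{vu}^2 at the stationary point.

∂h/∂v = -10v + 5u - 4 = 0 and ∂h/∂u = 5v + 2u - 7 = 0, so (v, u) = (3/5, 2).
The Hessian has h_{vv} = -10, h_{uu} = 2, h_{vu} = 5, giving D = -45 < 0, so the point is a saddle point.
D = (-10)·(2) − (5)^2 = -45.

-45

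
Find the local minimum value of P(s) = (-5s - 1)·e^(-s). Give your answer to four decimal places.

Differentiating with the product rule gives P'(s) = (5s - 4)·e^(-s). Since e^(-s) > 0, the only critical point is s = 4/5.
P''(4/5) has the same sign as 5 > 0, so this is a local minimum.
P(4/5) = (-5)·e^(-4/5) ≈ -2.2466.

-2.2466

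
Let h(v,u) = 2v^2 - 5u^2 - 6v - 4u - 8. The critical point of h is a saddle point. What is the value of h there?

∂h/∂v = 4v - 6 = 0 and ∂h/∂u = -10u - 4 = 0, so (v, u) = (3/2, -2/5).
The Hessian has h_{vv} = 4, h_{uu} = -10, h_{vu} = 0, giving D = -40 < 0, so the point is a saddle point.
h(3/2, -2/5) = -117/10.

-117/10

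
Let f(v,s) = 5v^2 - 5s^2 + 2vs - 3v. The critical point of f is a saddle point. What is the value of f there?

-45/104

∂f/∂v = 10v + 2s - 3 = 0 and ∂f/∂s = 2v - 10s = 0, so (v, s) = (15/52, 3/52).
The Hessian has f_{vv} = 10, f_{ss} = -10, f_{vs} = 2, giving D = -104 < 0, so the point is a saddle point.
f(15/52, 3/52) = -45/104.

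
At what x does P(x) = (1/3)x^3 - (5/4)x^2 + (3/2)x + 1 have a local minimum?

Critical points: P'(x) = x^2 - (5/2)x + 3/2 vanishes at x = 1, 3/2.
Since P''(x) = 2x - 5/2, we get P''(1) = -1/2 < 0 ⇒ local maximum; P''(3/2) = 1/2 > 0 ⇒ local minimum.
The local minimum is P(3/2) = 25/16.

3/2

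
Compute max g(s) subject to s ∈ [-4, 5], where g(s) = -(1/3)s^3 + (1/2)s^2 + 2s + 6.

82/3

g'(s) = -s^2 + s + 2, which vanishes at s = -1 and s = 2.
Candidates: g(-4) = 82/3, g(-1) = 29/6, g(2) = 28/3, g(5) = -79/6.
The maximum over the interval is 82/3, attained at s = -4.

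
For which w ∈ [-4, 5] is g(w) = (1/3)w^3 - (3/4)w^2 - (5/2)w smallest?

The derivative is w^2 - (3/2)w - 5/2, which vanishes at w = -1 and w = 5/2.
Candidates: g(-4) = -70/3; g(-1) = 17/12; g(5/2) = -275/48; g(5) = 125/12.
Hence the absolute minimum is -70/3 at w = -4.

-4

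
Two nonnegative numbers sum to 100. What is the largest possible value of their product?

With x + y = 100, the product is P(x) = x(100 − x).
P'(x) = 100 − 2x = 0 gives x = 50; P'' = −2 < 0, so this is the maximum.
P = 50·50 = 2500.

2500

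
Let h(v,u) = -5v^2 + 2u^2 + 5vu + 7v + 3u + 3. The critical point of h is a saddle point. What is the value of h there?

∂h/∂v = -10v + 5u + 7 = 0 and ∂h/∂u = 5v + 4u + 3 = 0, so (v, u) = (1/5, -1).
The Hessian has h_{vv} = -10, h_{uu} = 4, h_{vu} = 5, giving D = -65 < 0, so the point is a saddle point.
h(1/5, -1) = 11/5.

11/5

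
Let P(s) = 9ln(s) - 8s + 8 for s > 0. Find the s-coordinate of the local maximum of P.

9/8

P'(s) = 9/s − 8 = 0 gives s = 9/8.
P''(s) = -9/s², which is negative for s > 0, so this is a local maximum.
P(9/8) = 9·ln(9/8) - 9 + 8 ≈ 0.0600.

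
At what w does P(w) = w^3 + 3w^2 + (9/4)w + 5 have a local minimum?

-1/2

Critical points: P'(w) = 3w^2 + 6w + 9/4 vanishes at w = -3/2, -1/2.
Second-derivative test with P''(w) = 6w + 6: P''(-3/2) = -3 < 0 ⇒ local maximum; P''(-1/2) = 3 > 0 ⇒ local minimum.
So the local minimum value is P(-1/2) = 9/2.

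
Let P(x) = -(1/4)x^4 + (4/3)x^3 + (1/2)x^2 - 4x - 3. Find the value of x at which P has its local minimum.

1

P'(x) = -x^3 + 4x^2 + x - 4 = 0 at x = -1, 1, 4.
Second-derivative test with P''(x) = -3x^2 + 8x + 1: P''(-1) = -10 < 0 ⇒ local maximum; P''(1) = 6 > 0 ⇒ local minimum; P''(4) = -15 < 0 ⇒ local maximum.
So the local minimum value is P(1) = -65/12.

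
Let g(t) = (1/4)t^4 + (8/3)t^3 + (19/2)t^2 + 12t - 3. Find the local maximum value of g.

g'(t) = t^3 + 8t^2 + 19t + 12 = 0 at t = -4, -3, -1.
Since g''(t) = 3t^2 + 16t + 19, we get g''(-4) = 3 > 0 ⇒ local minimum; g''(-3) = -2 < 0 ⇒ local maximum; g''(-1) = 6 > 0 ⇒ local minimum.
So the local maximum value is g(-3) = -21/4.

-21/4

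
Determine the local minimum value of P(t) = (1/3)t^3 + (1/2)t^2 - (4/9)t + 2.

P'(t) = t^2 + t - 4/9 = 0 at t = -4/3, 1/3.
Second-derivative test with P''(t) = 2t + 1: P''(-4/3) = -5/3 < 0 ⇒ local maximum; P''(1/3) = 5/3 > 0 ⇒ local minimum.
So the local minimum value is P(1/3) = 311/162.

311/162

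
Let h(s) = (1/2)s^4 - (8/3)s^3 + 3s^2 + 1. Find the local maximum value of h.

Critical points: h'(s) = 2s^3 - 8s^2 + 6s vanishes at s = 0, 1, 3.
Second-derivative test with h''(s) = 6s^2 - 16s + 6: h''(0) = 6 > 0 ⇒ local minimum; h''(1) = -4 < 0 ⇒ local maximum; h''(3) = 12 > 0 ⇒ local minimum.
Thus h has its local maximum at s = 1, with value 11/6.

11/6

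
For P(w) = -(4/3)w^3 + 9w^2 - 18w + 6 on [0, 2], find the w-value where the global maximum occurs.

Differentiating, P'(w) = -4w^2 + 18w - 18; whose only zero in [0, 2] is w = 3/2.
Evaluating at the critical points and endpoints: P(0) = 6; P(3/2) = -21/4; P(2) = -14/3.
Hence the absolute maximum is 6 at w = 0.

0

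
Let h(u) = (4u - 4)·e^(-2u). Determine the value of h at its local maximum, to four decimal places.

By the product rule, h'(u) = (-8u + 12)·e^(-2u). Since e^(-2u) > 0, the only critical point is u = 3/2.
h''(3/2) has the same sign as -8 < 0, so this is a local maximum.
h(3/2) = (2)·e^(-3) ≈ 0.0996.

0.0996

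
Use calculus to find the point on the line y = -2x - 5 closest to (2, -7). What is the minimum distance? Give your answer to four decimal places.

0.8944

Minimize D(x)^2 = (x - 2)^2 + (-2x + 2)^2.
d/dx[D^2] = 2(x - 2) + 2·(-2)·(-2x + 2) = 0 ⇒ x = 6/5.
Then y = -37/5 and the distance is √(4/5) ≈ 0.8944.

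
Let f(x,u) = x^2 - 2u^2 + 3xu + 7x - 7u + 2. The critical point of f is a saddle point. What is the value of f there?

∂f/∂x = 2x + 3u + 7 = 0 and ∂f/∂u = 3x - 4u - 7 = 0, so (x, u) = (-7/17, -35/17).
The Hessian has f_{xx} = 2, f_{uu} = -4, f_{xu} = 3, giving D = -17 < 0, so the point is a saddle point.
f(-7/17, -35/17) = 132/17.

132/17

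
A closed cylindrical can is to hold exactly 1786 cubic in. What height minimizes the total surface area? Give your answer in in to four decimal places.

With radius r and height h, πr²h = 1786 so h = 1786/(πr²), and S(r) = 2πr² + 2πrh = 2πr² + 2·1786/r.
S'(r) = 4πr − 2·1786/r² = 0 ⇒ r³ = 1786/(2π), so r ≈ 6.5751 and h = 2r ≈ 13.1501.
S''(r) = 4π + 4·1786/r³ > 0, so this is the minimum; S ≈ 814.8960.

13.1501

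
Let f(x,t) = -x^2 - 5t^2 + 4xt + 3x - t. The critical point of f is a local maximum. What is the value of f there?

∂f/∂x = -2x + 4t + 3 = 0 and ∂f/∂t = 4x - 10t - 1 = 0, so (x, t) = (13/2, 5/2).
The Hessian has f_{xx} = -2, f_{tt} = -10, f_{xt} = 4, giving D = 4 > 0 with f_{xx} < 0, so the point is a local maximum.
f(13/2, 5/2) = 17/2.

17/2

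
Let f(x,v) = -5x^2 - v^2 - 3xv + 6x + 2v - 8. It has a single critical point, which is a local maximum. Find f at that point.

∂f/∂x = -10x - 3v + 6 = 0 and ∂f/∂v = -3x - 2v + 2 = 0, so (x, v) = (6/11, 2/11).
The Hessian has f_{xx} = -10, f_{vv} = -2, f_{xv} = -3, giving D = 11 > 0 with f_{xx} < 0, so the point is a local maximum.
f(6/11, 2/11) = -68/11.

-68/11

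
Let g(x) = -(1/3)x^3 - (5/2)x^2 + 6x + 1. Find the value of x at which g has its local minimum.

-6

Critical points: g'(x) = -x^2 - 5x + 6 vanishes at x = -6, 1.
Second-derivative test with g''(x) = -2x - 5: g''(-6) = 7 > 0 ⇒ local minimum; g''(1) = -7 < 0 ⇒ local maximum.
The local minimum is g(-6) = -53.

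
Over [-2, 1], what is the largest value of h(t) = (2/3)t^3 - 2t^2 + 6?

6

h'(t) = 2t^2 - 4t, whose only zero in [-2, 1] is t = 0.
Compare values at every candidate in [-2, 1]: h(-2) = -22/3; h(0) = 6; h(1) = 14/3.
So the maximum is h(0) = 6.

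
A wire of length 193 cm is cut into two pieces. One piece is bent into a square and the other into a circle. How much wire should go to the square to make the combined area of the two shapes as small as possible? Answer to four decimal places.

Let x be the length used for the square. Square side x/4; circle radius (193−x)/(2π).
A(x) = (x/4)² + π·((193−x)/(2π))² = x²/16 + (193−x)²/(4π) for 0 ≤ x ≤ 193. A'(x) = x/8 − (193−x)/(2π) = 0 gives x = 4·193/(π+4) ≈ 108.0991.
A'' = 1/8 + 1/(2π) > 0, so this gives the minimum combined area; x ≈ 108.0991 cm to the square.

108.0991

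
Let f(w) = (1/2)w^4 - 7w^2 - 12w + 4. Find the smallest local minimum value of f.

-109/2

f'(w) = 2w^3 - 14w - 12. Setting f'(w) = 0 gives w ∈ {-2, -1, 3}.
Since f''(w) = 6w^2 - 14, we get f''(-2) = 10 > 0 ⇒ local minimum; f''(-1) = -8 < 0 ⇒ local maximum; f''(3) = 40 > 0 ⇒ local minimum.
So the smallest local minimum value is f(3) = -109/2.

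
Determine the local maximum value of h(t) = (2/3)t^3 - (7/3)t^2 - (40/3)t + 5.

1430/81

Critical points: h'(t) = 2t^2 - (14/3)t - 40/3 vanishes at t = -5/3, 4.
Second-derivative test with h''(t) = 4t - 14/3: h''(-5/3) = -34/3 < 0 ⇒ local maximum; h''(4) = 34/3 > 0 ⇒ local minimum.
Thus h has its local maximum at t = -5/3, with value 1430/81.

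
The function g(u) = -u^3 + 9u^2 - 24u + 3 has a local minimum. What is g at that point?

Critical points: g'(u) = -3u^2 + 18u - 24 vanishes at u = 2, 4.
Since g''(u) = -6u + 18, we get g''(2) = 6 > 0 ⇒ local minimum; g''(4) = -6 < 0 ⇒ local maximum.
Thus g has its local minimum at u = 2, with value -17.

-17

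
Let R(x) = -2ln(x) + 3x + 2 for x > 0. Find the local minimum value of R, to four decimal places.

R'(x) = -2/x + 3 = 0 gives x = 2/3.
R''(x) = 2/x², which is positive for x > 0, so this is a local minimum.
R(2/3) = -2·ln(2/3) + 2 + 2 ≈ 4.8109.

4.8109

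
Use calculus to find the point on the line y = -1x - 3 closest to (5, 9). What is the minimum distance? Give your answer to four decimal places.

Minimize D(x)^2 = (x - 5)^2 + (-x - 12)^2.
d/dx[D^2] = 2(x - 5) + 2·(-1)·(-x - 12) = 0 ⇒ x = -7/2.
Then y = 1/2 and the distance is √(289/2) ≈ 12.0208.

12.0208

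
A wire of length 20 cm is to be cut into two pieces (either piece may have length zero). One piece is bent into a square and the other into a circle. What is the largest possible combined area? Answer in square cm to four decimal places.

Let x be the length used for the square. Square side x/4; circle radius (20−x)/(2π).
A(x) = (x/4)² + π·((20−x)/(2π))² = x²/16 + (20−x)²/(4π) for 0 ≤ x ≤ 20. A'(x) = x/8 − (20−x)/(2π) = 0 gives x = 4·20/(π+4) ≈ 11.2020.
A'' > 0, so the interior critical point is a minimum; the maximum is at an endpoint. A(0) = 31.8310 and A(20) = 25.0000, so the largest area is 31.8310.

31.8310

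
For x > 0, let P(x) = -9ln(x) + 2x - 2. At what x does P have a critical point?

P'(x) = -9/x + 2 = 0 gives x = 9/2.
P''(x) = 9/x², which is positive for x > 0, so this is a local minimum.
P(9/2) = -9·ln(9/2) + 9 - 2 ≈ -6.5367.

9/2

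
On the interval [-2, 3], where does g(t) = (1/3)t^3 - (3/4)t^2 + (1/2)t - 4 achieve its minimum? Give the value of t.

-2

The derivative is t^2 - (3/2)t + 1/2, which vanishes at t = 1/2 and t = 1.
Candidates: g(-2) = -32/3; g(1/2) = -187/48; g(1) = -47/12; g(3) = -1/4.
Hence the absolute minimum is -32/3 at t = -2.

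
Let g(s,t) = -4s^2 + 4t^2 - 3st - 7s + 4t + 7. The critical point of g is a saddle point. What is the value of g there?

559/73

∂g/∂s = -8s - 3t - 7 = 0 and ∂g/∂t = -3s + 8t + 4 = 0, so (s, t) = (-44/73, -53/73).
The Hessian has g_{ss} = -8, g_{tt} = 8, g_{st} = -3, giving D = -73 < 0, so the point is a saddle point.
g(-44/73, -53/73) = 559/73.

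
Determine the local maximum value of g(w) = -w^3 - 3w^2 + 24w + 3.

Critical points: g'(w) = -3w^2 - 6w + 24 vanishes at w = -4, 2.
Second-derivative test with g''(w) = -6w - 6: g''(-4) = 18 > 0 ⇒ local minimum; g''(2) = -18 < 0 ⇒ local maximum.
Thus g has its local maximum at w = 2, with value 31.

31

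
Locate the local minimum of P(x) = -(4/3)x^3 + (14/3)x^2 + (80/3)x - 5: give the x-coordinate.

Critical points: P'(x) = -4x^2 + (28/3)x + 80/3 vanishes at x = -5/3, 4.
Since P''(x) = -8x + 28/3, we get P''(-5/3) = 68/3 > 0 ⇒ local minimum; P''(4) = -68/3 < 0 ⇒ local maximum.
So the local minimum value is P(-5/3) = -2455/81.

-5/3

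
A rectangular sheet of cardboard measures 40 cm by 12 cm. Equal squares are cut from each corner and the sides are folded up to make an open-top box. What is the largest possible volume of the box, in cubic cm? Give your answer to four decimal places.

616.6930

With cut size x, the volume is V(x) = x(40 − 2x)(12 − 2x) for 0 < x < 6.
V'(x) = 12x^2 − 208x + 480. Setting V'(x) = 0 gives x ≈ 2.7412 (the root in (0, 6)).
V''(x) = 24x − 208 is negative there, so this is the maximum; V ≈ 616.6930.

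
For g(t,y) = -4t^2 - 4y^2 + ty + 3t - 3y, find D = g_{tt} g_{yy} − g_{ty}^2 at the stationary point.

63

∂g/∂t = -8t + y + 3 = 0 and ∂g/∂y = t - 8y - 3 = 0, so (t, y) = (1/3, -1/3).
The Hessian has g_{tt} = -8, g_{yy} = -8, g_{ty} = 1, giving D = 63 > 0 with g_{tt} < 0, so the point is a local maximum.
D = (-8)·(-8) − (1)^2 = 63.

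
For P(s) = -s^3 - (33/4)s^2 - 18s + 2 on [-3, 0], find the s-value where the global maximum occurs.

-3/2

The derivative is -3s^2 - (33/2)s - 18, whose only zero in [-3, 0] is s = -3/2.
Candidates: P(-3) = 35/4, P(-3/2) = 221/16, P(0) = 2.
The maximum over the interval is 221/16, attained at s = -3/2.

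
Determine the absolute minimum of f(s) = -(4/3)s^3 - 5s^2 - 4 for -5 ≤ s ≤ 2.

Differentiating, f'(s) = -4s^2 - 10s; which vanishes at s = -5/2 and s = 0.
Evaluating at the critical points and endpoints: f(-5) = 113/3,  f(-5/2) = -173/12,  f(0) = -4,  f(2) = -104/3.
So the minimum is f(2) = -104/3.

-104/3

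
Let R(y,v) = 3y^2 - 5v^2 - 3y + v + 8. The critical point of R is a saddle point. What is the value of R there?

73/10

∂R/∂y = 6y - 3 = 0 and ∂R/∂v = -10v + 1 = 0, so (y, v) = (1/2, 1/10).
The Hessian has R_{yy} = 6, R_{vv} = -10, R_{yv} = 0, giving D = -60 < 0, so the point is a saddle point.
R(1/2, 1/10) = 73/10.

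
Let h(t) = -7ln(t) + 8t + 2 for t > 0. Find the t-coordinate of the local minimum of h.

7/8

h'(t) = -7/t + 8 = 0 gives t = 7/8.
h''(t) = 7/t², which is positive for t > 0, so this is a local minimum.
h(7/8) = -7·ln(7/8) + 7 + 2 ≈ 9.9347.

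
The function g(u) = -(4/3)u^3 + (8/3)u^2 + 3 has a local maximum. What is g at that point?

371/81

Critical points: g'(u) = -4u^2 + (16/3)u vanishes at u = 0, 4/3.
g''(u) = -8u + 16/3. g''(0) = 16/3 > 0 ⇒ local minimum; g''(4/3) = -16/3 < 0 ⇒ local maximum.
So the local maximum value is g(4/3) = 371/81.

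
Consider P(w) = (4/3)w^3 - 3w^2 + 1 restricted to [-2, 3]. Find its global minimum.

-65/3

Differentiating, P'(w) = 4w^2 - 6w; which vanishes at w = 0 and w = 3/2.
Compare values at every candidate in [-2, 3]: P(-2) = -65/3, P(0) = 1, P(3/2) = -5/4, P(3) = 10.
So the minimum is P(-2) = -65/3.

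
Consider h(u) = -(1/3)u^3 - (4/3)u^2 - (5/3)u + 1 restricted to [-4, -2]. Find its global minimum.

Differentiating, h'(u) = -u^2 - (8/3)u - 5/3; which has no zeros in [-4, -2].
Candidates: h(-4) = 23/3; h(-2) = 5/3.
So the minimum is h(-2) = 5/3.

5/3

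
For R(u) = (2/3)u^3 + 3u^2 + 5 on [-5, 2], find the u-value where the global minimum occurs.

R'(u) = 2u^2 + 6u, which vanishes at u = -3 and u = 0.
Compare values at every candidate in [-5, 2]: R(-5) = -10/3, R(-3) = 14, R(0) = 5, R(2) = 67/3.
Hence the absolute minimum is -10/3 at u = -5.

-5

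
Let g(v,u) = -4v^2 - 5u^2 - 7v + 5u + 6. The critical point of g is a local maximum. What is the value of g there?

∂g/∂v = -8v - 7 = 0 and ∂g/∂u = -10u + 5 = 0, so (v, u) = (-7/8, 1/2).
The Hessian has g_{vv} = -8, g_{uu} = -10, g_{vu} = 0, giving D = 80 > 0 with g_{vv} < 0, so the point is a local maximum.
g(-7/8, 1/2) = 165/16.

165/16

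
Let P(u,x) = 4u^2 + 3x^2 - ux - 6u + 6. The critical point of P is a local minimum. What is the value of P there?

∂P/∂u = 8u - x - 6 = 0 and ∂P/∂x = -u + 6x = 0, so (u, x) = (36/47, 6/47).
The Hessian has P_{uu} = 8, P_{xx} = 6, P_{ux} = -1, giving D = 47 > 0 with P_{uu} > 0, so the point is a local minimum.
P(36/47, 6/47) = 174/47.

174/47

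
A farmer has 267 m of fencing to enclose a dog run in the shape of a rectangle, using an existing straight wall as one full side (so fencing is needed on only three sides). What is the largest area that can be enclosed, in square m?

71289/8

Let the sides perpendicular to the wall have length x and the parallel side y, so 2x + y = 267 and the area is A = xy = x(267 − 2x).
A'(x) = 267 − 4x = 0 gives x = 267/4, and A''(x) = −4 < 0 confirms a maximum.
Then y = 267 − 2·267/4 = 267/2 and A = 71289/8.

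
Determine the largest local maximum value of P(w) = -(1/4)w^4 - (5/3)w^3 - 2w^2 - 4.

20/3

P'(w) = -w^3 - 5w^2 - 4w = 0 at w = -4, -1, 0.
P''(w) = -3w^2 - 10w - 4. P''(-4) = -12 < 0 ⇒ local maximum; P''(-1) = 3 > 0 ⇒ local minimum; P''(0) = -4 < 0 ⇒ local maximum.
So the largest local maximum value is P(-4) = 20/3.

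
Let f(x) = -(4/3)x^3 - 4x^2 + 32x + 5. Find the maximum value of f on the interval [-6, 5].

127/3

The derivative is -4x^2 - 8x + 32, which vanishes at x = -4 and x = 2.
Compare values at every candidate in [-6, 5]: f(-6) = -43; f(-4) = -305/3; f(2) = 127/3; f(5) = -305/3.
Hence the absolute maximum is 127/3 at x = 2.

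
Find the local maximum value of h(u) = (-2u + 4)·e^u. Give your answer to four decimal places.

By the product rule, h'(u) = (-2u + 2)·e^u. Since e^u > 0, the only critical point is u = 1.
h''(1) has the same sign as -2 < 0, so this is a local maximum.
h(1) = (2)·e^(1) ≈ 5.4366.

5.4366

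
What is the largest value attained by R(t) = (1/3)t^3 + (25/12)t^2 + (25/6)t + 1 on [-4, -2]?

-77/48

Differentiating, R'(t) = t^2 + (25/6)t + 25/6; whose only zero in [-4, -2] is t = -5/2.
Candidates: R(-4) = -11/3, R(-5/2) = -77/48, R(-2) = -5/3.
The maximum over the interval is -77/48, attained at t = -5/2.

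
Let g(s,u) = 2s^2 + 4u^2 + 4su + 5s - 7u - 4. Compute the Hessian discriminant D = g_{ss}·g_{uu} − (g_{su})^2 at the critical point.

∂g/∂s = 4s + 4u + 5 = 0 and ∂g/∂u = 4s + 8u - 7 = 0, so (s, u) = (-17/4, 3).
The Hessian has g_{ss} = 4, g_{uu} = 8, g_{su} = 4, giving D = 16 > 0 with g_{ss} > 0, so the point is a local minimum.
D = (4)·(8) − (4)^2 = 16.

16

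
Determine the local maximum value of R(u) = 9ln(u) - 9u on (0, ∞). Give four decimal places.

R'(u) = 9/u − 9 = 0 gives u = 1.
R''(u) = -9/u², which is negative for u > 0, so this is a local maximum.
R(1) = 9·ln(1) - 9 ≈ -9.0000.

-9.0000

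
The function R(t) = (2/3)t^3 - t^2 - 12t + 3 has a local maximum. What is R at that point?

53/3

Critical points: R'(t) = 2t^2 - 2t - 12 vanishes at t = -2, 3.
Second-derivative test with R''(t) = 4t - 2: R''(-2) = -10 < 0 ⇒ local maximum; R''(3) = 10 > 0 ⇒ local minimum.
Thus R has its local maximum at t = -2, with value 53/3.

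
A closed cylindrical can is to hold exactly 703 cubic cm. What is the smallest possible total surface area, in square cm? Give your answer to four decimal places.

437.6747

With radius r and height h, πr²h = 703 so h = 703/(πr²), and S(r) = 2πr² + 2πrh = 2πr² + 2·703/r.
S'(r) = 4πr − 2·703/r² = 0 ⇒ r³ = 703/(2π), so r ≈ 4.8186 and h = 2r ≈ 9.6373.
S''(r) = 4π + 4·703/r³ > 0, so this is the minimum; S ≈ 437.6747.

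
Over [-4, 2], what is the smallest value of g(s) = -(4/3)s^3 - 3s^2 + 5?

The derivative is -4s^2 - 6s, which vanishes at s = -3/2 and s = 0.
Compare values at every candidate in [-4, 2]: g(-4) = 127/3,  g(-3/2) = 11/4,  g(0) = 5,  g(2) = -53/3.
So the minimum is g(2) = -53/3.

-53/3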